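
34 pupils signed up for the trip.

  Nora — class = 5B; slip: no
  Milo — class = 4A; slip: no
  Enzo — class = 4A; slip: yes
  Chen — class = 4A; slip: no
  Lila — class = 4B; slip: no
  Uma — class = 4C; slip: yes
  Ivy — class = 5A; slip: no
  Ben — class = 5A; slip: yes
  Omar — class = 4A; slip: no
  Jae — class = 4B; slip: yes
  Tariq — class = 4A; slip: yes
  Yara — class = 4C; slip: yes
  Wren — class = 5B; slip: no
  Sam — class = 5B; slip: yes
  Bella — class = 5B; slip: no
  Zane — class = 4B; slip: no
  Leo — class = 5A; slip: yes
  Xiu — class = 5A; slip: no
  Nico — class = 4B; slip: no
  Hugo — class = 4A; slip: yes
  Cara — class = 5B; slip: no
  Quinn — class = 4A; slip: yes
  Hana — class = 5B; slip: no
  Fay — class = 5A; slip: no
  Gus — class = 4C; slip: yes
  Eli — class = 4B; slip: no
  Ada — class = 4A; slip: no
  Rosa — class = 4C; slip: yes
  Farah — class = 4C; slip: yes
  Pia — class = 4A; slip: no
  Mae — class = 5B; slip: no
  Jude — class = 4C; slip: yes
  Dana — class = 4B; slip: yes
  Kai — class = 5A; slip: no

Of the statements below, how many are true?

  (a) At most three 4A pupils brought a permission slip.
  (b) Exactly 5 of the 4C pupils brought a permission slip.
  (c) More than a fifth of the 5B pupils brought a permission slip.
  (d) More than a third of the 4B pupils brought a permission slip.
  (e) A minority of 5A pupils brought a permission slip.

(a) 4A: |A| = 9, |A ∩ B| = 4; needs |A ∩ B| ≤ 3 — false.
(b) 4C: |A| = 6, |A ∩ B| = 6; needs |A ∩ B| = 5 — false.
(c) 5B: |A| = 7, |A ∩ B| = 1; needs |A ∩ B| / |A| > 1/5 — false.
(d) 4B: |A| = 6, |A ∩ B| = 2; needs |A ∩ B| / |A| > 1/3 — false.
(e) 5A: |A| = 6, |A ∩ B| = 2; needs |A ∩ B| < |A ∖ B| — true.

1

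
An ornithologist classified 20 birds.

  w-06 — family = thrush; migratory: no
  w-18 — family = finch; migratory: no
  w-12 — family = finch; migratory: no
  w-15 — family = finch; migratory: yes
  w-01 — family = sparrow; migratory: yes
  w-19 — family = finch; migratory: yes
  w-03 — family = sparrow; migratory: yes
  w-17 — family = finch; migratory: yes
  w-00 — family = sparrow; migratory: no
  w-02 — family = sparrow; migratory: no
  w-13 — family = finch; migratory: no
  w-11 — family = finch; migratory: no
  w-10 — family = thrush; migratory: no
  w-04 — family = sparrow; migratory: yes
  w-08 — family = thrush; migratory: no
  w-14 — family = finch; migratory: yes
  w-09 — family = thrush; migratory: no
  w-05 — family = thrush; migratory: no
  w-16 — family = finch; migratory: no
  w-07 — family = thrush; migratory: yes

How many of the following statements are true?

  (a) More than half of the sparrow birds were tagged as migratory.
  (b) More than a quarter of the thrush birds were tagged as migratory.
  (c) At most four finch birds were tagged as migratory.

(a) sparrow: |A| = 5, |A ∩ B| = 3; needs |A ∩ B| > |A ∖ B| — true.
(b) thrush: |A| = 6, |A ∩ B| = 1; needs |A ∩ B| / |A| > 1/4 — false.
(c) finch: |A| = 9, |A ∩ B| = 4; needs |A ∩ B| ≤ 4 — true.

2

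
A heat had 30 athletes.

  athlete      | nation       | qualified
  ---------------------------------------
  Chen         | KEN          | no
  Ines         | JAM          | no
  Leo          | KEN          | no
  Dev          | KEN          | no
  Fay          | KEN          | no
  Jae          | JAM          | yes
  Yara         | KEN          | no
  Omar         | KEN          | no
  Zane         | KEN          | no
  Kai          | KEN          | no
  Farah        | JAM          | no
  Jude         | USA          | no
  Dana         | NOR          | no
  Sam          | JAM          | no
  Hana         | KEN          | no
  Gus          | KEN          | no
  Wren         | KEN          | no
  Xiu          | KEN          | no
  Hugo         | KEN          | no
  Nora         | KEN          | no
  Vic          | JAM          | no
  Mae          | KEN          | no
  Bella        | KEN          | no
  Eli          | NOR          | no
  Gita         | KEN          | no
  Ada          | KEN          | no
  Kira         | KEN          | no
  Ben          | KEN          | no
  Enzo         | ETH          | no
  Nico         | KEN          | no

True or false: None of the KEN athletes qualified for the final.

The determiner here denotes the relation: A ∩ B = ∅ (|A ∩ B| = 0).
|A| = 21, |A ∩ B| = 0, |A ∖ B| = 21.
So the statement is true.

True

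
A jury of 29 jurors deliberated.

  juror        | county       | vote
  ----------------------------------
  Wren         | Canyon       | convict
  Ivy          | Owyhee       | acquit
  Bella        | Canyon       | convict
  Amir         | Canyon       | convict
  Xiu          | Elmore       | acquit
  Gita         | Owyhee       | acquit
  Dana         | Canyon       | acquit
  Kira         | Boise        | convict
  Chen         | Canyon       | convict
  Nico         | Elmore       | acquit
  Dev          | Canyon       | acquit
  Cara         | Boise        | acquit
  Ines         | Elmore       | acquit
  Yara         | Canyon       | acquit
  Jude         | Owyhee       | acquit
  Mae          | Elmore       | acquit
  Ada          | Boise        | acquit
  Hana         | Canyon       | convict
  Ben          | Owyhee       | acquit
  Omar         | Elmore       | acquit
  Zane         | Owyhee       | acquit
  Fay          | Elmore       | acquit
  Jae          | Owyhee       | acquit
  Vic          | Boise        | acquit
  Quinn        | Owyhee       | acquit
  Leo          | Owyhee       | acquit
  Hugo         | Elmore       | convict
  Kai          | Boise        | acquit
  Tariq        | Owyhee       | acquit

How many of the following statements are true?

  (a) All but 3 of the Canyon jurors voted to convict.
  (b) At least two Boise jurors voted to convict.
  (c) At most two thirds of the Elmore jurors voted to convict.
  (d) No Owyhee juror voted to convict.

3

(a) Canyon: |A| = 8, |A ∩ B| = 5; needs |A ∖ B| = 3 — true.
(b) Boise: |A| = 5, |A ∩ B| = 1; needs |A ∩ B| ≥ 2 — false.
(c) Elmore: |A| = 7, |A ∩ B| = 1; needs |A ∩ B| / |A| ≤ 2/3 — true.
(d) Owyhee: |A| = 9, |A ∩ B| = 0; needs A ∩ B = ∅ (|A ∩ B| = 0) — true.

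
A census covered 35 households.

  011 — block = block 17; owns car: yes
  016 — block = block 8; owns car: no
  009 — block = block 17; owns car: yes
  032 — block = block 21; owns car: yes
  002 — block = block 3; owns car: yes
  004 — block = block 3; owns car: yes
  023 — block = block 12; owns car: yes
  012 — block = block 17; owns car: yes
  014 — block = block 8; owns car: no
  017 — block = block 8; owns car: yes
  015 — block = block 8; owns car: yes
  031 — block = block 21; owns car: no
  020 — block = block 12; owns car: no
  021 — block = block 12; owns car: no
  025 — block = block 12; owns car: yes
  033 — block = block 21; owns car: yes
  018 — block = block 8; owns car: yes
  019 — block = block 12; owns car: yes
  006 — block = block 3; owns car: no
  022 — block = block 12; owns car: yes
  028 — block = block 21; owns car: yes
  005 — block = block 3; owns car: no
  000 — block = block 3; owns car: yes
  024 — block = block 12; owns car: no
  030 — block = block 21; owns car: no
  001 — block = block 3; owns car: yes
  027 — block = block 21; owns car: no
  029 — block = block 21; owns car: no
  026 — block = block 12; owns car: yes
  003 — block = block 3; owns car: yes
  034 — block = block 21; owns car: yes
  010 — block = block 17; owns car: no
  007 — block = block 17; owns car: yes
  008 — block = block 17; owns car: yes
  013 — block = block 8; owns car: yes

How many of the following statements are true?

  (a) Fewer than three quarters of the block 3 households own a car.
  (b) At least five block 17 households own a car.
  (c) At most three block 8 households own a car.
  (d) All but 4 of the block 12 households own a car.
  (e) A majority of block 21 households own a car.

2

(a) block 3: |A| = 7, |A ∩ B| = 5; needs |A ∩ B| / |A| < 3/4 — true.
(b) block 17: |A| = 6, |A ∩ B| = 5; needs |A ∩ B| ≥ 5 — true.
(c) block 8: |A| = 6, |A ∩ B| = 4; needs |A ∩ B| ≤ 3 — false.
(d) block 12: |A| = 8, |A ∩ B| = 5; needs |A ∖ B| = 4 — false.
(e) block 21: |A| = 8, |A ∩ B| = 4; needs |A ∩ B| > |A ∖ B| — false.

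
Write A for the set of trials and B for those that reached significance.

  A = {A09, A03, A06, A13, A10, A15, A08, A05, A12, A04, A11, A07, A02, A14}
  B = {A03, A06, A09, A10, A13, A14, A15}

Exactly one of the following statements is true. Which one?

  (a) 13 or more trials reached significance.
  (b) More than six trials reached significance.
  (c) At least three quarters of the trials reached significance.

|A| = 14, |A ∩ B| = 7, |A ∖ B| = 7.
(a) requires |A ∩ B| ≥ 13: false.
(b) requires |A ∩ B| > 6: true.
(c) requires |A ∩ B| / |A| ≥ 3/4: false.

(b)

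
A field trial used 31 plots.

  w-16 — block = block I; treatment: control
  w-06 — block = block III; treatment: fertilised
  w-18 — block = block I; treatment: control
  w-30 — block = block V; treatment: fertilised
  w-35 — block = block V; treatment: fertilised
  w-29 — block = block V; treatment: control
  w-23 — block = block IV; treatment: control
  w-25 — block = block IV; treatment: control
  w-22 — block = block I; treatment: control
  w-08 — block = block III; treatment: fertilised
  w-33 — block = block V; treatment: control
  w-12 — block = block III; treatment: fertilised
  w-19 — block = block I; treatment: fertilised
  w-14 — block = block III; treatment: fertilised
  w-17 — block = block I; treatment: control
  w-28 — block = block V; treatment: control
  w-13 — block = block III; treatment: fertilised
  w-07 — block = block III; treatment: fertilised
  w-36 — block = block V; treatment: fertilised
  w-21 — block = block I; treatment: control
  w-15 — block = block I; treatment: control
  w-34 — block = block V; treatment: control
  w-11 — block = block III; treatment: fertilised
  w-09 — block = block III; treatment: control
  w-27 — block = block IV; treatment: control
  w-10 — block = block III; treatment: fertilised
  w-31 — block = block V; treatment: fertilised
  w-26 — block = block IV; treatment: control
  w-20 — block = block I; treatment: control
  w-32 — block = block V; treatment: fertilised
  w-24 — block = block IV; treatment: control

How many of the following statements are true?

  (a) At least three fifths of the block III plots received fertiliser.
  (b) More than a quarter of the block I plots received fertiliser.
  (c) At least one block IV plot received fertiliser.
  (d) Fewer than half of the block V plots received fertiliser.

(a) block III: |A| = 9, |A ∩ B| = 8; needs |A ∩ B| / |A| ≥ 3/5 — true.
(b) block I: |A| = 8, |A ∩ B| = 1; needs |A ∩ B| / |A| > 1/4 — false.
(c) block IV: |A| = 5, |A ∩ B| = 0; needs A ∩ B ≠ ∅ (|A ∩ B| ≥ 1) — false.
(d) block V: |A| = 9, |A ∩ B| = 5; needs |A ∩ B| < |A ∖ B| — false.

1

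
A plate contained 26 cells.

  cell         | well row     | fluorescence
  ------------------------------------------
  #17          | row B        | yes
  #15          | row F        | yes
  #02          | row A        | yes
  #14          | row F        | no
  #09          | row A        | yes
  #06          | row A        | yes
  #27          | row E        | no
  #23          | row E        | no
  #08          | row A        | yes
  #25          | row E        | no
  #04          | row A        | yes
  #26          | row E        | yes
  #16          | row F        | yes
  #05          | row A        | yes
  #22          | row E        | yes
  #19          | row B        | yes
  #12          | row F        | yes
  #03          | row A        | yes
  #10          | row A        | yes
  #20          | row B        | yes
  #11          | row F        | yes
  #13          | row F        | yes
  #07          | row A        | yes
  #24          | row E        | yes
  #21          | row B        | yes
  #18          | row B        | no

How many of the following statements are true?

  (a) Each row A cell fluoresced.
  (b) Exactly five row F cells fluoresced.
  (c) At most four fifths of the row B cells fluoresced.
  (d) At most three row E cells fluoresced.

4

(a) row A: |A| = 9, |A ∩ B| = 9; needs A ⊆ B, i.e. every element of A is in B (|A ∖ B| = 0) — true.
(b) row F: |A| = 6, |A ∩ B| = 5; needs |A ∩ B| = 5 — true.
(c) row B: |A| = 5, |A ∩ B| = 4; needs |A ∩ B| / |A| ≤ 4/5 — true.
(d) row E: |A| = 6, |A ∩ B| = 3; needs |A ∩ B| ≤ 3 — true.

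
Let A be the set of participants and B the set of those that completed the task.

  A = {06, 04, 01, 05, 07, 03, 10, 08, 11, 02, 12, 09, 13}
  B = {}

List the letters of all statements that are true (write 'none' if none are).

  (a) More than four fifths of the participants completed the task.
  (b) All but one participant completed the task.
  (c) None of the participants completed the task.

|A| = 13, |A ∩ B| = 0, |A ∖ B| = 13.
(a) |A ∩ B| / |A| > 4/5: fails.
(b) |A ∖ B| = 1: fails.
(c) A ∩ B = ∅ (|A ∩ B| = 0): holds.

(c)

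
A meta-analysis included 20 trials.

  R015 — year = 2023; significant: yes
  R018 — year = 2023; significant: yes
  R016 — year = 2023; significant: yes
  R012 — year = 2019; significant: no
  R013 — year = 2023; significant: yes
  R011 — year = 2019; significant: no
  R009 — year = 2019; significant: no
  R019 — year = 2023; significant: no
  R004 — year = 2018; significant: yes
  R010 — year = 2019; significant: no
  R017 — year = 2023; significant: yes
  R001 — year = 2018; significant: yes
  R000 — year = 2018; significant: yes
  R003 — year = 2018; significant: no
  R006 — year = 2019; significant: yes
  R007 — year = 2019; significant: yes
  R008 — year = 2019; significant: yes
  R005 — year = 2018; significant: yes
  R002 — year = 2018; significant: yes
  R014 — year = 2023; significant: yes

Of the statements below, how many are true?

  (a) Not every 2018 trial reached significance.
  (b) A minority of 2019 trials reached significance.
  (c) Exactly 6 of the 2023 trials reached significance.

(a) 2018: |A| = 6, |A ∩ B| = 5; needs A ⊄ B (|A ∖ B| ≥ 1) — true.
(b) 2019: |A| = 7, |A ∩ B| = 3; needs |A ∩ B| < |A ∖ B| — true.
(c) 2023: |A| = 7, |A ∩ B| = 6; needs |A ∩ B| = 6 — true.

3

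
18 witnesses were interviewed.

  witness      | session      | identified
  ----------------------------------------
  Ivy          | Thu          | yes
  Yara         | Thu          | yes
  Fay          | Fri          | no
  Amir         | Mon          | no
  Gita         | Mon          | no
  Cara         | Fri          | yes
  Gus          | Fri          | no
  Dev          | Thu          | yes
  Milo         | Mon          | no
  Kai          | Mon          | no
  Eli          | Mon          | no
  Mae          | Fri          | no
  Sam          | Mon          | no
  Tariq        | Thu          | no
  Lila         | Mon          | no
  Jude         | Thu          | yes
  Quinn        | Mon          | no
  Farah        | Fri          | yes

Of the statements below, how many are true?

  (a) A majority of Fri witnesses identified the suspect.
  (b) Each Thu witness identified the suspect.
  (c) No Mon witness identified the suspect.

(a) Fri: |A| = 5, |A ∩ B| = 2; needs |A ∩ B| > |A ∖ B| — false.
(b) Thu: |A| = 5, |A ∩ B| = 4; needs A ⊆ B, i.e. every element of A is in B (|A ∖ B| = 0) — false.
(c) Mon: |A| = 8, |A ∩ B| = 0; needs A ∩ B = ∅ (|A ∩ B| = 0) — true.

1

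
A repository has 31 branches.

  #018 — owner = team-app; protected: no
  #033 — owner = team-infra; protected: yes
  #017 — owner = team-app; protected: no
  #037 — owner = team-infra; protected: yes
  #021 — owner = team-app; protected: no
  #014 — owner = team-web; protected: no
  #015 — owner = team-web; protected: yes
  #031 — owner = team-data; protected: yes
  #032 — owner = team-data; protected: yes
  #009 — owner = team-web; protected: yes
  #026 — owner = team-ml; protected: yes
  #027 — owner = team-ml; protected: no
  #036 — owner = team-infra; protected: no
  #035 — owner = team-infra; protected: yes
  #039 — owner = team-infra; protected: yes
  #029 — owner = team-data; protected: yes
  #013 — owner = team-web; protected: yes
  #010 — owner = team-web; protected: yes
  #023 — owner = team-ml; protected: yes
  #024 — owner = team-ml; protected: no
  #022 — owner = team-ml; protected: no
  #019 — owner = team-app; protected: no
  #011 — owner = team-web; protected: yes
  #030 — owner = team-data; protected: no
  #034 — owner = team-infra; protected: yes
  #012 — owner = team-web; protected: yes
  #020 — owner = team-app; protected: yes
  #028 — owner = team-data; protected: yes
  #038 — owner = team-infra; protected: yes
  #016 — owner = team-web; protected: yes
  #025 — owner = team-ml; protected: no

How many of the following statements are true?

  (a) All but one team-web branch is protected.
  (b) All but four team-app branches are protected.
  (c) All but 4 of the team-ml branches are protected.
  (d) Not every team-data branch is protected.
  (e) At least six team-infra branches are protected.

(a) team-web: |A| = 8, |A ∩ B| = 7; needs |A ∖ B| = 1 — true.
(b) team-app: |A| = 5, |A ∩ B| = 1; needs |A ∖ B| = 4 — true.
(c) team-ml: |A| = 6, |A ∩ B| = 2; needs |A ∖ B| = 4 — true.
(d) team-data: |A| = 5, |A ∩ B| = 4; needs A ⊄ B (|A ∖ B| ≥ 1) — true.
(e) team-infra: |A| = 7, |A ∩ B| = 6; needs |A ∩ B| ≥ 6 — true.

5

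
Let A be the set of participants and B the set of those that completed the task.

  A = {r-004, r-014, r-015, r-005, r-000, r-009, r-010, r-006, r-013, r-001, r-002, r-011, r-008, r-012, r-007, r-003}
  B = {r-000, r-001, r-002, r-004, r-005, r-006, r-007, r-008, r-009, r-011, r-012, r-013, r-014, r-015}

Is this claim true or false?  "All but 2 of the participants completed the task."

True

'All but 2 of the participants completed the task' holds iff |A ∖ B| = 2.
|A| = 16, |A ∩ B| = 14, |A ∖ B| = 2.
|A ∖ B| = 2, so the statement is true.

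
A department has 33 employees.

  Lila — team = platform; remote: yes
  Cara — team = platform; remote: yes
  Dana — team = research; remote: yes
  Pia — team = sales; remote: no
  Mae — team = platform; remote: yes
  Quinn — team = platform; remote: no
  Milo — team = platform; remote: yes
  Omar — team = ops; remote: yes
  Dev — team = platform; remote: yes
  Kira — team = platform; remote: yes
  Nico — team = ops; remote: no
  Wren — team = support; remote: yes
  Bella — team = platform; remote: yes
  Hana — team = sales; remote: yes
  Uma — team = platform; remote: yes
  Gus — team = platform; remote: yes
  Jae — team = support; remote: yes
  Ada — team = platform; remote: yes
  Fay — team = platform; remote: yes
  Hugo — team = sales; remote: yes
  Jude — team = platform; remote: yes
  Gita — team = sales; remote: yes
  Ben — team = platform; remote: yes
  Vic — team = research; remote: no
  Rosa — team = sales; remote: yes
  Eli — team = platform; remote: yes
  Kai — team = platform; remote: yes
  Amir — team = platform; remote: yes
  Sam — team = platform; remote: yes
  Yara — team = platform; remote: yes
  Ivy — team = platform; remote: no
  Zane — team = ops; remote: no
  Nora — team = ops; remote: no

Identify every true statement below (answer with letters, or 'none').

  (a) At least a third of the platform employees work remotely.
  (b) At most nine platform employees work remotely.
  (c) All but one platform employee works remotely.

(a)

|A| = 20, |A ∩ B| = 18, |A ∖ B| = 2.
(a) |A ∩ B| / |A| ≥ 1/3: holds.
(b) |A ∩ B| ≤ 9: fails.
(c) |A ∖ B| = 1: fails.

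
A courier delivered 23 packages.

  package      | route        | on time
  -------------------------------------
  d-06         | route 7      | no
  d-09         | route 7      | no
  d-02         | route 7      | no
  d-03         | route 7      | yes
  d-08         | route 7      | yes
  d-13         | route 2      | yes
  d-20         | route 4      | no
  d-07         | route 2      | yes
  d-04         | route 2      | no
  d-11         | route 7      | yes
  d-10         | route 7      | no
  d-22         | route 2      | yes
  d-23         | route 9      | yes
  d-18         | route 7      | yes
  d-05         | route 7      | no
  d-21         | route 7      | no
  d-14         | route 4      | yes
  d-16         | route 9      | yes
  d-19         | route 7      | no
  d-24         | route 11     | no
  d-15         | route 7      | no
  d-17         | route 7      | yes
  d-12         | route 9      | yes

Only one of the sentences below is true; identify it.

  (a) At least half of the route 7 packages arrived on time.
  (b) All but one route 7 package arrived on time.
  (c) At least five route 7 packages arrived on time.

|A| = 13, |A ∩ B| = 5, |A ∖ B| = 8.
(a) requires |A ∩ B| ≥ |A ∖ B|: false.
(b) requires |A ∖ B| = 1: false.
(c) requires |A ∩ B| ≥ 5: true.

(c)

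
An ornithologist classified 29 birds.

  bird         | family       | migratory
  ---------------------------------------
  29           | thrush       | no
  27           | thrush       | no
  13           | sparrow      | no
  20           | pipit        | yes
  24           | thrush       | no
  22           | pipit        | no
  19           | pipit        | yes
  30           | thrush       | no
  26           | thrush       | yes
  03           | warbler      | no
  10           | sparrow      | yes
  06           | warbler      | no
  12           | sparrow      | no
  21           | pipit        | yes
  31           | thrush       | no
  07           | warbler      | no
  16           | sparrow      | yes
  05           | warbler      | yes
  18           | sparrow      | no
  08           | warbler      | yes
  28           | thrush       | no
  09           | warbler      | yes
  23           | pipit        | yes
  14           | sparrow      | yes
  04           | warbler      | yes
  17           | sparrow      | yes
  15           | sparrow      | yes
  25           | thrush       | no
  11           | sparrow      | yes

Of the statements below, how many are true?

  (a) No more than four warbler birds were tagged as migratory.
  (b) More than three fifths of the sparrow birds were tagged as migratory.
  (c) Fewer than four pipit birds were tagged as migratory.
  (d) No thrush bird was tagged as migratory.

2

(a) warbler: |A| = 7, |A ∩ B| = 4; needs |A ∩ B| ≤ 4 — true.
(b) sparrow: |A| = 9, |A ∩ B| = 6; needs |A ∩ B| / |A| > 3/5 — true.
(c) pipit: |A| = 5, |A ∩ B| = 4; needs |A ∩ B| < 4 — false.
(d) thrush: |A| = 8, |A ∩ B| = 1; needs A ∩ B = ∅ (|A ∩ B| = 0) — false.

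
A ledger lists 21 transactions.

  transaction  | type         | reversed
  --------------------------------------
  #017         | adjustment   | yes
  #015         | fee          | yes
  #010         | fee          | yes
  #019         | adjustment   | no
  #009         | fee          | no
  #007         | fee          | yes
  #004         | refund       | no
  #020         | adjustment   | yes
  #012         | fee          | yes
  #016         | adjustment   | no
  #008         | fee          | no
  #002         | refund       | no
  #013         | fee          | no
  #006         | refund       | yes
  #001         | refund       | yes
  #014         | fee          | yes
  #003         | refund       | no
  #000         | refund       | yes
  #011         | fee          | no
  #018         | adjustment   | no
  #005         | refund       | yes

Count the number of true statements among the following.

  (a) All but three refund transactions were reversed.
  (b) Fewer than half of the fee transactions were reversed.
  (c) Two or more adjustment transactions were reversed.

2

(a) refund: |A| = 7, |A ∩ B| = 4; needs |A ∖ B| = 3 — true.
(b) fee: |A| = 9, |A ∩ B| = 5; needs |A ∩ B| < |A ∖ B| — false.
(c) adjustment: |A| = 5, |A ∩ B| = 2; needs |A ∩ B| ≥ 2 — true.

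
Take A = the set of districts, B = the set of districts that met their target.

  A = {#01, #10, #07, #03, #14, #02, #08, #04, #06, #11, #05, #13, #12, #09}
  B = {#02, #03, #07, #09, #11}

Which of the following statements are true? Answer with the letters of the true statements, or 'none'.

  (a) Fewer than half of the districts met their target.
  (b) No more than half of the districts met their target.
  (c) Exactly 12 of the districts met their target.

(a), (b)

|A| = 14, |A ∩ B| = 5, |A ∖ B| = 9.
(a) |A ∩ B| < |A ∖ B|: holds.
(b) |A ∩ B| ≤ |A ∖ B|: holds.
(c) |A ∩ B| = 12: fails.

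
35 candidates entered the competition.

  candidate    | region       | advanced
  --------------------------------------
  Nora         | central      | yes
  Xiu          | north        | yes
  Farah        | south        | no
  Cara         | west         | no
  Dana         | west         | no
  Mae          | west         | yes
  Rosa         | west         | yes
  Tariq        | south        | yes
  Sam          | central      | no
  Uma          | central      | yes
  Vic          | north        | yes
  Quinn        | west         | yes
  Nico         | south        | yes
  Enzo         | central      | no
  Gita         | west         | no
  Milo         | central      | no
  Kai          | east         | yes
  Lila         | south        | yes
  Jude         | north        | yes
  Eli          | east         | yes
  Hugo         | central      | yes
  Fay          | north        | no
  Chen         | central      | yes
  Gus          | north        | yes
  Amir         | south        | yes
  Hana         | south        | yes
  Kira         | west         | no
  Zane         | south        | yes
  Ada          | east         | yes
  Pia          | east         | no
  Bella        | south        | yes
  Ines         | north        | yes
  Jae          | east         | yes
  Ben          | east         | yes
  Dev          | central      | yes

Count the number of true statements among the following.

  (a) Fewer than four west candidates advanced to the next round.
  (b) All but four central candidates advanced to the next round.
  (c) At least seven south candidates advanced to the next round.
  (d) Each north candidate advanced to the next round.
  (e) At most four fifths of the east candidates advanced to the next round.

2

(a) west: |A| = 7, |A ∩ B| = 3; needs |A ∩ B| < 4 — true.
(b) central: |A| = 8, |A ∩ B| = 5; needs |A ∖ B| = 4 — false.
(c) south: |A| = 8, |A ∩ B| = 7; needs |A ∩ B| ≥ 7 — true.
(d) north: |A| = 6, |A ∩ B| = 5; needs A ⊆ B, i.e. every element of A is in B (|A ∖ B| = 0) — false.
(e) east: |A| = 6, |A ∩ B| = 5; needs |A ∩ B| / |A| ≤ 4/5 — false.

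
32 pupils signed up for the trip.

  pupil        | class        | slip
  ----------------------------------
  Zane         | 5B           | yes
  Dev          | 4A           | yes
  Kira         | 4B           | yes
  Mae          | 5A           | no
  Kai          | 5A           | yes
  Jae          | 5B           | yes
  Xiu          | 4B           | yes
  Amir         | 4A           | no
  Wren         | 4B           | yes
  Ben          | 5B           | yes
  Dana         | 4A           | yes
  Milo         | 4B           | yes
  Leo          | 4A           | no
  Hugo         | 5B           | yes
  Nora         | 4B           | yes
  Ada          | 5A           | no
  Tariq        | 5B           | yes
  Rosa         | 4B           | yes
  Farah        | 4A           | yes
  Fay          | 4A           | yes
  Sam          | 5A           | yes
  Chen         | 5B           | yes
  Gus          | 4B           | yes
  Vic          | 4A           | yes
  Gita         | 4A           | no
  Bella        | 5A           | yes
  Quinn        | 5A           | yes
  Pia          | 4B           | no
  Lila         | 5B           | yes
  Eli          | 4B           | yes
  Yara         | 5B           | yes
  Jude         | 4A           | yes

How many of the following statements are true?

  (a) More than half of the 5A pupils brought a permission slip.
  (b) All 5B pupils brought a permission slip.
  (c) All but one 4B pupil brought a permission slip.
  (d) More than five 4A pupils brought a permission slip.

(a) 5A: |A| = 6, |A ∩ B| = 4; needs |A ∩ B| > |A ∖ B| — true.
(b) 5B: |A| = 8, |A ∩ B| = 8; needs A ⊆ B, i.e. every element of A is in B (|A ∖ B| = 0) — true.
(c) 4B: |A| = 9, |A ∩ B| = 8; needs |A ∖ B| = 1 — true.
(d) 4A: |A| = 9, |A ∩ B| = 6; needs |A ∩ B| > 5 — true.

4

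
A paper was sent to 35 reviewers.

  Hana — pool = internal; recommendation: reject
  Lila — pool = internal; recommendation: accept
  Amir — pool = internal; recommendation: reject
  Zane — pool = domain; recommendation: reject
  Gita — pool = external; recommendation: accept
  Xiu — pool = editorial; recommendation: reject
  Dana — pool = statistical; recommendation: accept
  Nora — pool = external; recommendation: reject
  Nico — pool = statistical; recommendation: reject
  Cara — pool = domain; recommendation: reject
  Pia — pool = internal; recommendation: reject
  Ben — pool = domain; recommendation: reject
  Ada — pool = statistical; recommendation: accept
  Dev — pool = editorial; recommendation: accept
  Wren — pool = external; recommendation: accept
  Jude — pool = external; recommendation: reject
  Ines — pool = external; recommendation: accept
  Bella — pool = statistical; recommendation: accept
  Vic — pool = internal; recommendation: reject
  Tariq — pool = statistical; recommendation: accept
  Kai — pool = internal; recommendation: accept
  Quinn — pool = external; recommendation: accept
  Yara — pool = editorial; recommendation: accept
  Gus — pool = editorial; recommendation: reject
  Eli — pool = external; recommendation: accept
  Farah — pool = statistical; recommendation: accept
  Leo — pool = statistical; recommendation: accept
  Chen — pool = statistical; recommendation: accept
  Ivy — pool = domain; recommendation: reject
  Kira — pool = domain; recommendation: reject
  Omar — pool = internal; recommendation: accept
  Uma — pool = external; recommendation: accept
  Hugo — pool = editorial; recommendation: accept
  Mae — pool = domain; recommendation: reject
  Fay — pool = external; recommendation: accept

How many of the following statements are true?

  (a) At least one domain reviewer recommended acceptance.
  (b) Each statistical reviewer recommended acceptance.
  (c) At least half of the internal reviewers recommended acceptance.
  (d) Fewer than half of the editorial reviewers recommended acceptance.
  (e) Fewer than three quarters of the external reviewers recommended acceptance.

(a) domain: |A| = 6, |A ∩ B| = 0; needs A ∩ B ≠ ∅ (|A ∩ B| ≥ 1) — false.
(b) statistical: |A| = 8, |A ∩ B| = 7; needs A ⊆ B, i.e. every element of A is in B (|A ∖ B| = 0) — false.
(c) internal: |A| = 7, |A ∩ B| = 3; needs |A ∩ B| ≥ |A ∖ B| — false.
(d) editorial: |A| = 5, |A ∩ B| = 3; needs |A ∩ B| < |A ∖ B| — false.
(e) external: |A| = 9, |A ∩ B| = 7; needs |A ∩ B| / |A| < 3/4 — false.

0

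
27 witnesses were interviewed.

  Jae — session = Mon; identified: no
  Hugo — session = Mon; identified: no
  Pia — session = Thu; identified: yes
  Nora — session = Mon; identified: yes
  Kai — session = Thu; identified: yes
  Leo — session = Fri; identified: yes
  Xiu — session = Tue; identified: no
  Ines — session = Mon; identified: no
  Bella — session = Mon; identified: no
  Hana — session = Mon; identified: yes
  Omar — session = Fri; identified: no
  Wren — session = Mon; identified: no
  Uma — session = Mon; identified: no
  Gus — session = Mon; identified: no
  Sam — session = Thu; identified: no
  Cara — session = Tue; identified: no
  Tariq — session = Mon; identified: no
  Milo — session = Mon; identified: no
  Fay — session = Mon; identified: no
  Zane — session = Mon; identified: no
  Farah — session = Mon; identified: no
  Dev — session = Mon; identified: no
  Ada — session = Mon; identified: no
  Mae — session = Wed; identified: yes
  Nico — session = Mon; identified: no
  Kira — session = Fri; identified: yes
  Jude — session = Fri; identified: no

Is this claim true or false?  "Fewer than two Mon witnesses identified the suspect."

'Fewer than two Mon witnesses identified the suspect' holds iff |A ∩ B| < 2.
|A| = 17, |A ∩ B| = 2, |A ∖ B| = 15.
|A ∩ B| = 2, so the statement is false.

False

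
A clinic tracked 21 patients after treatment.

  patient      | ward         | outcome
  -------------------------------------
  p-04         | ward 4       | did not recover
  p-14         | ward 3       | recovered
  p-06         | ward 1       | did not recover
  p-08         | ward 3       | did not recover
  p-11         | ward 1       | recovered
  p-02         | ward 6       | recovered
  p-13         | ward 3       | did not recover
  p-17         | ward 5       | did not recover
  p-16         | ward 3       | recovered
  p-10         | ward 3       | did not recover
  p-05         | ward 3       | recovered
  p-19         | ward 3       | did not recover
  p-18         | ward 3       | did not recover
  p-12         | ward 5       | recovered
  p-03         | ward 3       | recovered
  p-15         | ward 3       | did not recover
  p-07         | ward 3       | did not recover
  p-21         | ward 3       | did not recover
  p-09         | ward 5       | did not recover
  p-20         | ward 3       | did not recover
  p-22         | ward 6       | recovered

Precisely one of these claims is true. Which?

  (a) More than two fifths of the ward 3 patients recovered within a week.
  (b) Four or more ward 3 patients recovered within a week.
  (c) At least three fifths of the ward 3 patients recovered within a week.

(b)

|A| = 13, |A ∩ B| = 4, |A ∖ B| = 9.
(a) requires |A ∩ B| / |A| > 2/5: false.
(b) requires |A ∩ B| ≥ 4: true.
(c) requires |A ∩ B| / |A| ≥ 3/5: false.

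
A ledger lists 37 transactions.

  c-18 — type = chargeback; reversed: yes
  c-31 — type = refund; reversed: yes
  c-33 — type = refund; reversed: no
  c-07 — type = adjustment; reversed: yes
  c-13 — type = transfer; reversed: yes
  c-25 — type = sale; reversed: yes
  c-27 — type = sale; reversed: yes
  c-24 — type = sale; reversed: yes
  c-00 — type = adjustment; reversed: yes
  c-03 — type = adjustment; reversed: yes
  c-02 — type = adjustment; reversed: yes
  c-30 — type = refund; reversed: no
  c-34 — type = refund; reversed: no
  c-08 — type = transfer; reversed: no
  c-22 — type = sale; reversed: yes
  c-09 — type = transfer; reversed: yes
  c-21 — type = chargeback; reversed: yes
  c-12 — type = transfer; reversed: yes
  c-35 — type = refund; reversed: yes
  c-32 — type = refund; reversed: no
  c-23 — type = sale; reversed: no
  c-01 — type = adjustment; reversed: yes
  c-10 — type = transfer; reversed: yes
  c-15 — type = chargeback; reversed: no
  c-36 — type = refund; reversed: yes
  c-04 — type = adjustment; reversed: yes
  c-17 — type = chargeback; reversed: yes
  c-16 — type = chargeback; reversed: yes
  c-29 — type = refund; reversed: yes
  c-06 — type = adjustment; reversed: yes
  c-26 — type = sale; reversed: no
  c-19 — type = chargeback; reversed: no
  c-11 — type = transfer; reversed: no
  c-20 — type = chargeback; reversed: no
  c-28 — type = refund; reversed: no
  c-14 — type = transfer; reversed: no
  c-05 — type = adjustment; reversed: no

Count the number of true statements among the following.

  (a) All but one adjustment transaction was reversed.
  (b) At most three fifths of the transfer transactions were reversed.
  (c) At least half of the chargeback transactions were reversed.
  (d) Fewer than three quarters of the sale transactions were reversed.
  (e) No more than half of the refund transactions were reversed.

5

(a) adjustment: |A| = 8, |A ∩ B| = 7; needs |A ∖ B| = 1 — true.
(b) transfer: |A| = 7, |A ∩ B| = 4; needs |A ∩ B| / |A| ≤ 3/5 — true.
(c) chargeback: |A| = 7, |A ∩ B| = 4; needs |A ∩ B| ≥ |A ∖ B| — true.
(d) sale: |A| = 6, |A ∩ B| = 4; needs |A ∩ B| / |A| < 3/4 — true.
(e) refund: |A| = 9, |A ∩ B| = 4; needs |A ∩ B| ≤ |A ∖ B| — true.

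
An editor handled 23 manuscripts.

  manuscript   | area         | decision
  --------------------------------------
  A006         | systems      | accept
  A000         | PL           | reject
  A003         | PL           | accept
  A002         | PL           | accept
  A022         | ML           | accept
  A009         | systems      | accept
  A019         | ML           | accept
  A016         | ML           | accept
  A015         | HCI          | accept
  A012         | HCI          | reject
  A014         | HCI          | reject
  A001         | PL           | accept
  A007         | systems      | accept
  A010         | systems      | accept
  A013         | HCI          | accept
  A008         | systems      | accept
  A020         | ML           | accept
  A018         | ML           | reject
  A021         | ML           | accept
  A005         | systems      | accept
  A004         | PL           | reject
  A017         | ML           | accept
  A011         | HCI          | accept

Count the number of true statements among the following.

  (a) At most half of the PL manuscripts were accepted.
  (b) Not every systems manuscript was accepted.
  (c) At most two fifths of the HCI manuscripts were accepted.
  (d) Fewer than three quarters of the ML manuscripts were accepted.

0

(a) PL: |A| = 5, |A ∩ B| = 3; needs |A ∩ B| ≤ |A ∖ B| — false.
(b) systems: |A| = 6, |A ∩ B| = 6; needs A ⊄ B (|A ∖ B| ≥ 1) — false.
(c) HCI: |A| = 5, |A ∩ B| = 3; needs |A ∩ B| / |A| ≤ 2/5 — false.
(d) ML: |A| = 7, |A ∩ B| = 6; needs |A ∩ B| / |A| < 3/4 — false.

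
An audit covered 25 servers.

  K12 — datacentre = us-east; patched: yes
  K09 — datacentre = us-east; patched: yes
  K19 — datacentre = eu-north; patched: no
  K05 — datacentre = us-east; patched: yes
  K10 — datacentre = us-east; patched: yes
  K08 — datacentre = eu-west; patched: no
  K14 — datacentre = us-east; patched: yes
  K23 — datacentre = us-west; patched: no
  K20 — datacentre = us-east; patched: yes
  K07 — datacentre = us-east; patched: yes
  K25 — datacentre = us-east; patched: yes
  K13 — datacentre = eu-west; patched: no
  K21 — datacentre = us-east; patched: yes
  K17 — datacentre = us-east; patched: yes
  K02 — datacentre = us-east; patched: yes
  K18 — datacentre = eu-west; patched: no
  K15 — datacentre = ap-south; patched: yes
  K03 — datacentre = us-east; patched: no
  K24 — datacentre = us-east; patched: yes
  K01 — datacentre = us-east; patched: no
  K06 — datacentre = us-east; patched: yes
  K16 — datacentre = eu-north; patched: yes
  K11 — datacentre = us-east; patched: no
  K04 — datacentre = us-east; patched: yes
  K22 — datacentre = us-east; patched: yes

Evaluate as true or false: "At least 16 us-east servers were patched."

False

'At least 16 us-east servers were patched' holds iff |A ∩ B| ≥ 16.
|A| = 18, |A ∩ B| = 15, |A ∖ B| = 3.
|A ∩ B| = 15, so the statement is false.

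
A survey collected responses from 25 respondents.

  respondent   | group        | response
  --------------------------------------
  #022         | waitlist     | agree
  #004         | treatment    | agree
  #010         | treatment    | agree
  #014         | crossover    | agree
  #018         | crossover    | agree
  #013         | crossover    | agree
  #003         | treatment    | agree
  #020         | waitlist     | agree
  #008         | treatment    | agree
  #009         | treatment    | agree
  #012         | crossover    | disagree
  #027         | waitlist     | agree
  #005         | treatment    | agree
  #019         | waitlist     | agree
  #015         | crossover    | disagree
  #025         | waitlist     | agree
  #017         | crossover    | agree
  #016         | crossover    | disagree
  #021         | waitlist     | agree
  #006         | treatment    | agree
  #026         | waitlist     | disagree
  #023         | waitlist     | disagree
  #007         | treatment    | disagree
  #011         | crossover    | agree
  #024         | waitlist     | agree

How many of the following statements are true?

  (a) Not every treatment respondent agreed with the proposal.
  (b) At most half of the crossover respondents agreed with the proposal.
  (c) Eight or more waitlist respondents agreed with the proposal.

1

(a) treatment: |A| = 8, |A ∩ B| = 7; needs A ⊄ B (|A ∖ B| ≥ 1) — true.
(b) crossover: |A| = 8, |A ∩ B| = 5; needs |A ∩ B| ≤ |A ∖ B| — false.
(c) waitlist: |A| = 9, |A ∩ B| = 7; needs |A ∩ B| ≥ 8 — false.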